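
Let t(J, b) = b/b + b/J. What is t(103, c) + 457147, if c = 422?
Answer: 47086666/103 ≈ 4.5715e+5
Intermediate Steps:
t(J, b) = 1 + b/J
t(103, c) + 457147 = (103 + 422)/103 + 457147 = (1/103)*525 + 457147 = 525/103 + 457147 = 47086666/103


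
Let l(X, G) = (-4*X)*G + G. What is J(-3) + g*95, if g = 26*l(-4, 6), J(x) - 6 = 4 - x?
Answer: 251953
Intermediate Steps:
l(X, G) = G - 4*G*X (l(X, G) = -4*G*X + G = G - 4*G*X)
J(x) = 10 - x (J(x) = 6 + (4 - x) = 10 - x)
g = 2652 (g = 26*(6*(1 - 4*(-4))) = 26*(6*(1 + 16)) = 26*(6*17) = 26*102 = 2652)
J(-3) + g*95 = (10 - 1*(-3)) + 2652*95 = (10 + 3) + 251940 = 13 + 251940 = 251953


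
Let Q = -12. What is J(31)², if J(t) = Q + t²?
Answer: 900601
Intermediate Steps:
J(t) = -12 + t²
J(31)² = (-12 + 31²)² = (-12 + 961)² = 949² = 900601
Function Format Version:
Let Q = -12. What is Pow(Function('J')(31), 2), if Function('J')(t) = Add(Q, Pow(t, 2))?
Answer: 900601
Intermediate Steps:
Function('J')(t) = Add(-12, Pow(t, 2))
Pow(Function('J')(31), 2) = Pow(Add(-12, Pow(31, 2)), 2) = Pow(Add(-12, 961), 2) = Pow(949, 2) = 900601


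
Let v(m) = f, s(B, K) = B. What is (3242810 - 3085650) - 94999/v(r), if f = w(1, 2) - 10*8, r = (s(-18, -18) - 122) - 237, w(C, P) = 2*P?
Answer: 12039159/76 ≈ 1.5841e+5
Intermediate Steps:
r = -377 (r = (-18 - 122) - 237 = -140 - 237 = -377)
f = -76 (f = 2*2 - 10*8 = 4 - 80 = -76)
v(m) = -76
(3242810 - 3085650) - 94999/v(r) = (3242810 - 3085650) - 94999/(-76) = 157160 - 94999*(-1/76) = 157160 + 94999/76 = 12039159/76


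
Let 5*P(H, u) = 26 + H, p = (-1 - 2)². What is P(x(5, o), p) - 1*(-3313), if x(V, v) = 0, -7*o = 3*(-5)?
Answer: 16591/5 ≈ 3318.2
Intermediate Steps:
p = 9 (p = (-3)² = 9)
o = 15/7 (o = -3*(-5)/7 = -⅐*(-15) = 15/7 ≈ 2.1429)
P(H, u) = 26/5 + H/5 (P(H, u) = (26 + H)/5 = 26/5 + H/5)
P(x(5, o), p) - 1*(-3313) = (26/5 + (⅕)*0) - 1*(-3313) = (26/5 + 0) + 3313 = 26/5 + 3313 = 16591/5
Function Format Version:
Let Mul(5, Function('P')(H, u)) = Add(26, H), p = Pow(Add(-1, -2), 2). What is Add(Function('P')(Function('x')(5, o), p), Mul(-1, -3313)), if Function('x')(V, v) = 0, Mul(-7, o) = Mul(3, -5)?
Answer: Rational(16591, 5) ≈ 3318.2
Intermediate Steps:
p = 9 (p = Pow(-3, 2) = 9)
o = Rational(15, 7) (o = Mul(Rational(-1, 7), Mul(3, -5)) = Mul(Rational(-1, 7), -15) = Rational(15, 7) ≈ 2.1429)
Function('P')(H, u) = Add(Rational(26, 5), Mul(Rational(1, 5), H)) (Function('P')(H, u) = Mul(Rational(1, 5), Add(26, H)) = Add(Rational(26, 5), Mul(Rational(1, 5), H)))
Add(Function('P')(Function('x')(5, o), p), Mul(-1, -3313)) = Add(Add(Rational(26, 5), Mul(Rational(1, 5), 0)), Mul(-1, -3313)) = Add(Add(Rational(26, 5), 0), 3313) = Add(Rational(26, 5), 3313) = Rational(16591, 5)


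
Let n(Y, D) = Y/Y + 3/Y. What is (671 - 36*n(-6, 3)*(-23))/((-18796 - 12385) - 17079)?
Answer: -217/9652 ≈ -0.022482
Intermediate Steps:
n(Y, D) = 1 + 3/Y
(671 - 36*n(-6, 3)*(-23))/((-18796 - 12385) - 17079) = (671 - 36*(3 - 6)/(-6)*(-23))/((-18796 - 12385) - 17079) = (671 - (-6)*(-3)*(-23))/(-31181 - 17079) = (671 - 36*½*(-23))/(-48260) = (671 - 18*(-23))*(-1/48260) = (671 + 414)*(-1/48260) = 1085*(-1/48260) = -217/9652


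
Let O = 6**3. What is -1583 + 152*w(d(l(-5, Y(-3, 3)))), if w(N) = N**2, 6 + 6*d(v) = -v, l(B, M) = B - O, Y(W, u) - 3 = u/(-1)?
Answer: 1742303/9 ≈ 1.9359e+5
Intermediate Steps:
O = 216
Y(W, u) = 3 - u (Y(W, u) = 3 + u/(-1) = 3 + u*(-1) = 3 - u)
l(B, M) = -216 + B (l(B, M) = B - 1*216 = B - 216 = -216 + B)
d(v) = -1 - v/6 (d(v) = -1 + (-v)/6 = -1 - v/6)
-1583 + 152*w(d(l(-5, Y(-3, 3)))) = -1583 + 152*(-1 - (-216 - 5)/6)**2 = -1583 + 152*(-1 - 1/6*(-221))**2 = -1583 + 152*(-1 + 221/6)**2 = -1583 + 152*(215/6)**2 = -1583 + 152*(46225/36) = -1583 + 1756550/9 = 1742303/9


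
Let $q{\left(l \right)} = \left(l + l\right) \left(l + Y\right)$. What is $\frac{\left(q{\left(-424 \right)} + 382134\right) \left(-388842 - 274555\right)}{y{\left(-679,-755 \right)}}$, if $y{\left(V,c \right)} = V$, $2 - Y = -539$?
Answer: $\frac{26812421778}{97} \approx 2.7642 \cdot 10^{8}$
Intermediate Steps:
$Y = 541$ ($Y = 2 - -539 = 2 + 539 = 541$)
$q{\left(l \right)} = 2 l \left(541 + l\right)$ ($q{\left(l \right)} = \left(l + l\right) \left(l + 541\right) = 2 l \left(541 + l\right)$)
$\frac{\left(q{\left(-424 \right)} + 382134\right) \left(-388842 - 274555\right)}{y{\left(-679,-755 \right)}} = \frac{\left(2 \left(-424\right) \left(541 - 424\right) + 382134\right) \left(-388842 - 274555\right)}{-679} = \left(2 \left(-424\right) 117 + 382134\right) \left(-663397\right) \left(- \frac{1}{679}\right) = \left(-99216 + 382134\right) \left(-663397\right) \left(- \frac{1}{679}\right) = 282918 \left(-663397\right) \left(- \frac{1}{679}\right) = \left(-187686952446\right) \left(- \frac{1}{679}\right) = \frac{26812421778}{97}$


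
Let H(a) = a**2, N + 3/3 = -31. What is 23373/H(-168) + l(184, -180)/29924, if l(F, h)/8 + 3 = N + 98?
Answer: 404557/478784 ≈ 0.84497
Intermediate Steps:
N = -32 (N = -1 - 31 = -32)
l(F, h) = 504 (l(F, h) = -24 + 8*(-32 + 98) = -24 + 8*66 = -24 + 528 = 504)
23373/H(-168) + l(184, -180)/29924 = 23373/((-168)**2) + 504/29924 = 23373/28224 + 504*(1/29924) = 23373*(1/28224) + 126/7481 = 53/64 + 126/7481 = 404557/478784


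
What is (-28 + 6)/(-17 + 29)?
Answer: -11/6 ≈ -1.8333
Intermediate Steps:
(-28 + 6)/(-17 + 29) = -22/12 = (1/12)*(-22) = -11/6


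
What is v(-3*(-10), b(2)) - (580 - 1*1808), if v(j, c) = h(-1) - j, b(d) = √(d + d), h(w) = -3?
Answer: 1195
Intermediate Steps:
b(d) = √2*√d (b(d) = √(2*d) = √2*√d)
v(j, c) = -3 - j
v(-3*(-10), b(2)) - (580 - 1*1808) = (-3 - (-3)*(-10)) - (580 - 1*1808) = (-3 - 1*30) - (580 - 1808) = (-3 - 30) - 1*(-1228) = -33 + 1228 = 1195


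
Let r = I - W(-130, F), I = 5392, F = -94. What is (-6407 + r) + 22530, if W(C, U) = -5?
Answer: 21520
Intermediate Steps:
r = 5397 (r = 5392 - 1*(-5) = 5392 + 5 = 5397)
(-6407 + r) + 22530 = (-6407 + 5397) + 22530 = -1010 + 22530 = 21520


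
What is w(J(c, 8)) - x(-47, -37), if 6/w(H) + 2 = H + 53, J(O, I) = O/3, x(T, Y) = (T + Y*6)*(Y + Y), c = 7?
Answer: -1592471/80 ≈ -19906.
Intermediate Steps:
x(T, Y) = 2*Y*(T + 6*Y) (x(T, Y) = (T + 6*Y)*(2*Y) = 2*Y*(T + 6*Y))
J(O, I) = O/3 (J(O, I) = O*(⅓) = O/3)
w(H) = 6/(51 + H) (w(H) = 6/(-2 + (H + 53)) = 6/(-2 + (53 + H)) = 6/(51 + H))
w(J(c, 8)) - x(-47, -37) = 6/(51 + (⅓)*7) - 2*(-37)*(-47 + 6*(-37)) = 6/(51 + 7/3) - 2*(-37)*(-47 - 222) = 6/(160/3) - 2*(-37)*(-269) = 6*(3/160) - 1*19906 = 9/80 - 19906 = -1592471/80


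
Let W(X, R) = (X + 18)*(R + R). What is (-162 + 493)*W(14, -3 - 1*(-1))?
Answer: -42368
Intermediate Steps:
W(X, R) = 2*R*(18 + X) (W(X, R) = (18 + X)*(2*R) = 2*R*(18 + X))
(-162 + 493)*W(14, -3 - 1*(-1)) = (-162 + 493)*(2*(-3 - 1*(-1))*(18 + 14)) = 331*(2*(-3 + 1)*32) = 331*(2*(-2)*32) = 331*(-128) = -42368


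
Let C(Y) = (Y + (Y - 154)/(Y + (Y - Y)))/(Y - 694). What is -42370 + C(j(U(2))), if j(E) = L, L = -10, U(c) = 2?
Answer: -4660701/110 ≈ -42370.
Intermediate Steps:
j(E) = -10
C(Y) = (Y + (-154 + Y)/Y)/(-694 + Y) (C(Y) = (Y + (-154 + Y)/(Y + 0))/(-694 + Y) = (Y + (-154 + Y)/Y)/(-694 + Y))
-42370 + C(j(U(2))) = -42370 + (-154 - 10 + (-10)**2)/((-10)*(-694 - 10)) = -42370 - 1/10*(-154 - 10 + 100)/(-704) = -42370 - 1/10*(-1/704)*(-64) = -42370 - 1/110 = -4660701/110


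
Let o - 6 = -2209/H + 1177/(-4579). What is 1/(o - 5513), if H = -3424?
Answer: -15678496/86335392509 ≈ -0.00018160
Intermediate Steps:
o = 100155939/15678496 (o = 6 + (-2209/(-3424) + 1177/(-4579)) = 6 + (-2209*(-1/3424) + 1177*(-1/4579)) = 6 + (2209/3424 - 1177/4579) = 6 + 6084963/15678496 = 100155939/15678496 ≈ 6.3881)
1/(o - 5513) = 1/(100155939/15678496 - 5513) = 1/(-86335392509/15678496) = -15678496/86335392509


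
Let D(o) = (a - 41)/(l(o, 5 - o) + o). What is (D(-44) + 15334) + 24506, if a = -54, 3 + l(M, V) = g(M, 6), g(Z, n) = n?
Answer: 1633535/41 ≈ 39842.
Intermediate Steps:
l(M, V) = 3 (l(M, V) = -3 + 6 = 3)
D(o) = -95/(3 + o) (D(o) = (-54 - 41)/(3 + o) = -95/(3 + o))
(D(-44) + 15334) + 24506 = (-95/(3 - 44) + 15334) + 24506 = (-95/(-41) + 15334) + 24506 = (-95*(-1/41) + 15334) + 24506 = (95/41 + 15334) + 24506 = 628789/41 + 24506 = 1633535/41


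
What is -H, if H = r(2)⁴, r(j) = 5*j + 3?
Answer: -28561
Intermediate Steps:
r(j) = 3 + 5*j
H = 28561 (H = (3 + 5*2)⁴ = (3 + 10)⁴ = 13⁴ = 28561)
-H = -1*28561 = -28561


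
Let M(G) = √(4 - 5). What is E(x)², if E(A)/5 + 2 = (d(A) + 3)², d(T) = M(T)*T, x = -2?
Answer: -3375 - 1800*I ≈ -3375.0 - 1800.0*I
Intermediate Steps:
M(G) = I (M(G) = √(-1) = I)
d(T) = I*T
E(A) = -10 + 5*(3 + I*A)² (E(A) = -10 + 5*(I*A + 3)² = -10 + 5*(3 + I*A)²)
E(x)² = (-10 + 5*(3 + I*(-2))²)² = (-10 + 5*(3 - 2*I)²)²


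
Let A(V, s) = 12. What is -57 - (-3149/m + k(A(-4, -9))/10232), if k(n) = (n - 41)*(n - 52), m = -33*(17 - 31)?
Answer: -29720605/590898 ≈ -50.297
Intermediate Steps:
m = 462 (m = -33*(-14) = 462)
k(n) = (-52 + n)*(-41 + n) (k(n) = (-41 + n)*(-52 + n) = (-52 + n)*(-41 + n))
-57 - (-3149/m + k(A(-4, -9))/10232) = -57 - (-3149/462 + (2132 + 12**2 - 93*12)/10232) = -57 - (-3149*1/462 + (2132 + 144 - 1116)*(1/10232)) = -57 - (-3149/462 + 1160*(1/10232)) = -57 - (-3149/462 + 145/1279) = -57 - 1*(-3960581/590898) = -57 + 3960581/590898 = -29720605/590898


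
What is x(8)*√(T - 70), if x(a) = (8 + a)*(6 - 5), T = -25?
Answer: 16*I*√95 ≈ 155.95*I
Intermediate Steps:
x(a) = 8 + a (x(a) = (8 + a)*1 = 8 + a)
x(8)*√(T - 70) = (8 + 8)*√(-25 - 70) = 16*√(-95) = 16*(I*√95) = 16*I*√95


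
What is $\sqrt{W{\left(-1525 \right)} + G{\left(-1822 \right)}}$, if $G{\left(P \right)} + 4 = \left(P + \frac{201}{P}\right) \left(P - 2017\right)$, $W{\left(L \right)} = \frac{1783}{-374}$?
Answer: $\frac{4 \sqrt{12687972235403861}}{170357} \approx 2644.8$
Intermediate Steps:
$W{\left(L \right)} = - \frac{1783}{374}$ ($W{\left(L \right)} = 1783 \left(- \frac{1}{374}\right) = - \frac{1783}{374}$)
$G{\left(P \right)} = -4 + \left(-2017 + P\right) \left(P + \frac{201}{P}\right)$ ($G{\left(P \right)} = -4 + \left(P + \frac{201}{P}\right) \left(P - 2017\right) = -4 + \left(P + \frac{201}{P}\right) \left(-2017 + P\right) = -4 + \left(-2017 + P\right) \left(P + \frac{201}{P}\right)$)
$\sqrt{W{\left(-1525 \right)} + G{\left(-1822 \right)}} = \sqrt{- \frac{1783}{374} + \left(197 + \left(-1822\right)^{2} - \frac{405417}{-1822} - -3674974\right)} = \sqrt{- \frac{1783}{374} + \left(197 + 3319684 - - \frac{405417}{1822} + 3674974\right)} = \sqrt{- \frac{1783}{374} + \left(197 + 3319684 + \frac{405417}{1822} + 3674974\right)} = \sqrt{- \frac{1783}{374} + \frac{12745031227}{1822}} = \sqrt{\frac{1191659607568}{170357}} = \frac{4 \sqrt{12687972235403861}}{170357}$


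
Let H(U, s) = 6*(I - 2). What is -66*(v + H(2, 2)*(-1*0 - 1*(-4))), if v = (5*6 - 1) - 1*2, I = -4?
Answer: 7722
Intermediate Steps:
H(U, s) = -36 (H(U, s) = 6*(-4 - 2) = 6*(-6) = -36)
v = 27 (v = (30 - 1) - 2 = 29 - 2 = 27)
-66*(v + H(2, 2)*(-1*0 - 1*(-4))) = -66*(27 - 36*(-1*0 - 1*(-4))) = -66*(27 - 36*(0 + 4)) = -66*(27 - 36*4) = -66*(27 - 144) = -66*(-117) = 7722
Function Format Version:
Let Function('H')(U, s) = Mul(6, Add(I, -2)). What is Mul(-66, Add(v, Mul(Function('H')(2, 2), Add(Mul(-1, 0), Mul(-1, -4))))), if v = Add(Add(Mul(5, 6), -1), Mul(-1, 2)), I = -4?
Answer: 7722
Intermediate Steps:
Function('H')(U, s) = -36 (Function('H')(U, s) = Mul(6, Add(-4, -2)) = Mul(6, -6) = -36)
v = 27 (v = Add(Add(30, -1), -2) = Add(29, -2) = 27)
Mul(-66, Add(v, Mul(Function('H')(2, 2), Add(Mul(-1, 0), Mul(-1, -4))))) = Mul(-66, Add(27, Mul(-36, Add(Mul(-1, 0), Mul(-1, -4))))) = Mul(-66, Add(27, Mul(-36, Add(0, 4)))) = Mul(-66, Add(27, Mul(-36, 4))) = Mul(-66, Add(27, -144)) = Mul(-66, -117) = 7722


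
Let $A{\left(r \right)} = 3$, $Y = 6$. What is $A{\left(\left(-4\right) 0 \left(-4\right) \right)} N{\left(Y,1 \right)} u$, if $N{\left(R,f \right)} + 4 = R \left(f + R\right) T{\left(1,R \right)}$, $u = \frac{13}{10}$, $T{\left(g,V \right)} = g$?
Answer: $\frac{741}{5} \approx 148.2$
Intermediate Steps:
$u = \frac{13}{10}$ ($u = 13 \cdot \frac{1}{10} = \frac{13}{10} \approx 1.3$)
$N{\left(R,f \right)} = -4 + R \left(R + f\right)$ ($N{\left(R,f \right)} = -4 + R \left(f + R\right) 1 = -4 + R \left(R + f\right) 1 = -4 + R \left(R + f\right)$)
$A{\left(\left(-4\right) 0 \left(-4\right) \right)} N{\left(Y,1 \right)} u = 3 \left(-4 + 6^{2} + 6 \cdot 1\right) \frac{13}{10} = 3 \left(-4 + 36 + 6\right) \frac{13}{10} = 3 \cdot 38 \cdot \frac{13}{10} = 114 \cdot \frac{13}{10} = \frac{741}{5}$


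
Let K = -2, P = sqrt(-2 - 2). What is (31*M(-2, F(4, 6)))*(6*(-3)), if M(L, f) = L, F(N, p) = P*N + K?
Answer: 1116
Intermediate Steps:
P = 2*I (P = sqrt(-4) = 2*I ≈ 2.0*I)
F(N, p) = -2 + 2*I*N (F(N, p) = (2*I)*N - 2 = 2*I*N - 2 = -2 + 2*I*N)
(31*M(-2, F(4, 6)))*(6*(-3)) = (31*(-2))*(6*(-3)) = -62*(-18) = 1116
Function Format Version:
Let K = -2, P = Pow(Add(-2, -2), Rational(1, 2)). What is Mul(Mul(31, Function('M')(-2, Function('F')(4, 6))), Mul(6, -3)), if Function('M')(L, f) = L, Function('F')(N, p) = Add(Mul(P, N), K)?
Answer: 1116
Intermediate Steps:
P = Mul(2, I) (P = Pow(-4, Rational(1, 2)) = Mul(2, I) ≈ Mul(2.0000, I))
Function('F')(N, p) = Add(-2, Mul(2, I, N)) (Function('F')(N, p) = Add(Mul(Mul(2, I), N), -2) = Add(Mul(2, I, N), -2) = Add(-2, Mul(2, I, N)))
Mul(Mul(31, Function('M')(-2, Function('F')(4, 6))), Mul(6, -3)) = Mul(Mul(31, -2), Mul(6, -3)) = Mul(-62, -18) = 1116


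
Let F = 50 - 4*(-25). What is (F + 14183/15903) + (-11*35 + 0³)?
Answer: -3723022/15903 ≈ -234.11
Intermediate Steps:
F = 150 (F = 50 + 100 = 150)
(F + 14183/15903) + (-11*35 + 0³) = (150 + 14183/15903) + (-11*35 + 0³) = (150 + 14183*(1/15903)) + (-385 + 0) = (150 + 14183/15903) - 385 = 2399633/15903 - 385 = -3723022/15903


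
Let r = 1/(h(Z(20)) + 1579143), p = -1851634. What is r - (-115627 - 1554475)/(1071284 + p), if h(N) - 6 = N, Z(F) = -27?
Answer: -1318647015047/616133926350 ≈ -2.1402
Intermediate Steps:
h(N) = 6 + N
r = 1/1579122 (r = 1/((6 - 27) + 1579143) = 1/(-21 + 1579143) = 1/1579122 ≈ 6.3326e-7)
r - (-115627 - 1554475)/(1071284 + p) = 1/1579122 - (-115627 - 1554475)/(1071284 - 1851634) = 1/1579122 - (-1670102)/(-780350) = 1/1579122 - (-1670102)*(-1)/780350 = 1/1579122 - 1*835051/390175 = 1/1579122 - 835051/390175 = -1318647015047/616133926350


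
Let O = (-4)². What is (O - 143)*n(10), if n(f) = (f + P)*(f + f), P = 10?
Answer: -50800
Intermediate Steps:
n(f) = 2*f*(10 + f) (n(f) = (f + 10)*(f + f) = (10 + f)*(2*f) = 2*f*(10 + f))
O = 16
(O - 143)*n(10) = (16 - 143)*(2*10*(10 + 10)) = -254*10*20 = -127*400 = -50800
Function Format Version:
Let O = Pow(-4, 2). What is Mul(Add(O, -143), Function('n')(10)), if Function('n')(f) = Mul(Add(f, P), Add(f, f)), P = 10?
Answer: -50800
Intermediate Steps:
Function('n')(f) = Mul(2, f, Add(10, f)) (Function('n')(f) = Mul(Add(f, 10), Add(f, f)) = Mul(Add(10, f), Mul(2, f)) = Mul(2, f, Add(10, f)))
O = 16
Mul(Add(O, -143), Function('n')(10)) = Mul(Add(16, -143), Mul(2, 10, Add(10, 10))) = Mul(-127, Mul(2, 10, 20)) = Mul(-127, 400) = -50800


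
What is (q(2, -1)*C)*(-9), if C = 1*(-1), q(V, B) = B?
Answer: -9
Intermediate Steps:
C = -1
(q(2, -1)*C)*(-9) = -1*(-1)*(-9) = 1*(-9) = -9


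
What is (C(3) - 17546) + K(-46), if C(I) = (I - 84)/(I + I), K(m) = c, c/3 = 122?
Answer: -34387/2 ≈ -17194.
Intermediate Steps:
c = 366 (c = 3*122 = 366)
K(m) = 366
C(I) = (-84 + I)/(2*I) (C(I) = (-84 + I)/((2*I)) = (-84 + I)*(1/(2*I)) = (-84 + I)/(2*I))
(C(3) - 17546) + K(-46) = ((½)*(-84 + 3)/3 - 17546) + 366 = ((½)*(⅓)*(-81) - 17546) + 366 = (-27/2 - 17546) + 366 = -35119/2 + 366 = -34387/2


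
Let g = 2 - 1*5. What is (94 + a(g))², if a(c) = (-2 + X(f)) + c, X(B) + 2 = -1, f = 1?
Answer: 7396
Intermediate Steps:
X(B) = -3 (X(B) = -2 - 1 = -3)
g = -3 (g = 2 - 5 = -3)
a(c) = -5 + c (a(c) = (-2 - 3) + c = -5 + c)
(94 + a(g))² = (94 + (-5 - 3))² = (94 - 8)² = 86² = 7396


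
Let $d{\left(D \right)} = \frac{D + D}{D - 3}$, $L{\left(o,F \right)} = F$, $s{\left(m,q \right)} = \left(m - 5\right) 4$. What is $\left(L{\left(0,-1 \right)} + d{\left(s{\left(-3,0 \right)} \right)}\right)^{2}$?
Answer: $\frac{841}{1225} \approx 0.68653$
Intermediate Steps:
$s{\left(m,q \right)} = -20 + 4 m$ ($s{\left(m,q \right)} = \left(-5 + m\right) 4 = -20 + 4 m$)
$d{\left(D \right)} = \frac{2 D}{-3 + D}$
$\left(L{\left(0,-1 \right)} + d{\left(s{\left(-3,0 \right)} \right)}\right)^{2} = \left(-1 + \frac{2 \left(-20 + 4 \left(-3\right)\right)}{-3 + \left(-20 + 4 \left(-3\right)\right)}\right)^{2} = \left(-1 + \frac{2 \left(-20 - 12\right)}{-3 - 32}\right)^{2} = \left(-1 + 2 \left(-32\right) \frac{1}{-3 - 32}\right)^{2} = \left(-1 + 2 \left(-32\right) \frac{1}{-35}\right)^{2} = \left(-1 + 2 \left(-32\right) \left(- \frac{1}{35}\right)\right)^{2} = \left(-1 + \frac{64}{35}\right)^{2} = \left(\frac{29}{35}\right)^{2} = \frac{841}{1225}$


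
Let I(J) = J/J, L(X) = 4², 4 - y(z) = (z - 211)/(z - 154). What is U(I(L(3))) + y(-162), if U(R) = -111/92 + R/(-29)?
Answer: 83182/52693 ≈ 1.5786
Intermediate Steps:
y(z) = 4 - (-211 + z)/(-154 + z) (y(z) = 4 - (z - 211)/(z - 154) = 4 - (-211 + z)/(-154 + z))
L(X) = 16
I(J) = 1
U(R) = -111/92 - R/29 (U(R) = -111*1/92 + R*(-1/29) = -111/92 - R/29)
U(I(L(3))) + y(-162) = (-111/92 - 1/29*1) + 3*(-135 - 162)/(-154 - 162) = (-111/92 - 1/29) + 3*(-297)/(-316) = -3311/2668 + 3*(-1/316)*(-297) = -3311/2668 + 891/316 = 83182/52693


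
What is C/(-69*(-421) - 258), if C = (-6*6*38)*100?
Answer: -15200/3199 ≈ -4.7515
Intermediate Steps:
C = -136800 (C = -36*38*100 = -1368*100 = -136800)
C/(-69*(-421) - 258) = -136800/(-69*(-421) - 258) = -136800/(29049 - 258) = -136800/28791 = -136800*1/28791 = -15200/3199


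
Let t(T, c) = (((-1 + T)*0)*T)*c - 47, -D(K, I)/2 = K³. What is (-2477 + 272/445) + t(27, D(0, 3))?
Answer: -1122908/445 ≈ -2523.4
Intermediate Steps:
D(K, I) = -2*K³
t(T, c) = -47 (t(T, c) = (0*T)*c - 47 = 0*c - 47 = 0 - 47 = -47)
(-2477 + 272/445) + t(27, D(0, 3)) = (-2477 + 272/445) - 47 = -1101993/445 - 47 = -1122908/445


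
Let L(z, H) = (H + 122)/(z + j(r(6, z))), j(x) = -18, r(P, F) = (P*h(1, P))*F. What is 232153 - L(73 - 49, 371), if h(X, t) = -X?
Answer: 1392425/6 ≈ 2.3207e+5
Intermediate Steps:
r(P, F) = -F*P (r(P, F) = (P*(-1*1))*F = (P*(-1))*F = (-P)*F = -F*P)
L(z, H) = (122 + H)/(-18 + z) (L(z, H) = (H + 122)/(z - 18) = (122 + H)/(-18 + z))
232153 - L(73 - 49, 371) = 232153 - (122 + 371)/(-18 + (73 - 49)) = 232153 - 493/(-18 + 24) = 232153 - 493/6 = 1392425/6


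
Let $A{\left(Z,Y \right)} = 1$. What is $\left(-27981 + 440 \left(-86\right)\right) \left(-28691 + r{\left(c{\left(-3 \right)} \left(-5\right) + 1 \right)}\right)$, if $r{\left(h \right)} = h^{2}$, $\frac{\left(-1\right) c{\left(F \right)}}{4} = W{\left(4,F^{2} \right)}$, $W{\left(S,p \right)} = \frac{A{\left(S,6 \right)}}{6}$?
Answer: $\frac{16985109050}{9} \approx 1.8872 \cdot 10^{9}$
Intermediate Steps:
$W{\left(S,p \right)} = \frac{1}{6}$ ($W{\left(S,p \right)} = 1 \cdot \frac{1}{6} = \frac{1}{6}$)
$c{\left(F \right)} = - \frac{2}{3}$ ($c{\left(F \right)} = \left(-4\right) \frac{1}{6} = - \frac{2}{3}$)
$\left(-27981 + 440 \left(-86\right)\right) \left(-28691 + r{\left(c{\left(-3 \right)} \left(-5\right) + 1 \right)}\right) = \left(-27981 + 440 \left(-86\right)\right) \left(-28691 + \left(\left(- \frac{2}{3}\right) \left(-5\right) + 1\right)^{2}\right) = \left(-27981 - 37840\right) \left(-28691 + \left(\frac{10}{3} + 1\right)^{2}\right) = - 65821 \left(-28691 + \left(\frac{13}{3}\right)^{2}\right) = - 65821 \left(-28691 + \frac{169}{9}\right) = \left(-65821\right) \left(- \frac{258050}{9}\right) = \frac{16985109050}{9}$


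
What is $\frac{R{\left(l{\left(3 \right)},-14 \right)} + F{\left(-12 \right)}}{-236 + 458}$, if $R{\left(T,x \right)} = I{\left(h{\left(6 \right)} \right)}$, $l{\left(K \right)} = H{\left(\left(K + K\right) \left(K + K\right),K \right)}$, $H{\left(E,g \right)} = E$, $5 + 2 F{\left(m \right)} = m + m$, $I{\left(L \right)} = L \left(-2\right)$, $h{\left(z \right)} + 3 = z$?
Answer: $- \frac{41}{444} \approx -0.092342$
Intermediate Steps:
$h{\left(z \right)} = -3 + z$
$I{\left(L \right)} = - 2 L$
$F{\left(m \right)} = - \frac{5}{2} + m$ ($F{\left(m \right)} = - \frac{5}{2} + \frac{m + m}{2} = - \frac{5}{2} + \frac{2 m}{2} = - \frac{5}{2} + m$)
$l{\left(K \right)} = 4 K^{2}$ ($l{\left(K \right)} = \left(K + K\right) \left(K + K\right) = 2 K 2 K = 4 K^{2}$)
$R{\left(T,x \right)} = -6$ ($R{\left(T,x \right)} = - 2 \left(-3 + 6\right) = \left(-2\right) 3 = -6$)
$\frac{R{\left(l{\left(3 \right)},-14 \right)} + F{\left(-12 \right)}}{-236 + 458} = \frac{-6 - \frac{29}{2}}{-236 + 458} = \frac{-6 - \frac{29}{2}}{222} = \left(- \frac{41}{2}\right) \frac{1}{222} = - \frac{41}{444}$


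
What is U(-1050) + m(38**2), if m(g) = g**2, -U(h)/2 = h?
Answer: 2087236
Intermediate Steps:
U(h) = -2*h
U(-1050) + m(38**2) = -2*(-1050) + (38**2)**2 = 2100 + 1444**2 = 2100 + 2085136 = 2087236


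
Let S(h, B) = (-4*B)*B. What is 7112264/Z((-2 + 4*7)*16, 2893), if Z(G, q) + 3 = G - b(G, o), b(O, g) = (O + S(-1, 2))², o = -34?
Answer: -7112264/159587 ≈ -44.567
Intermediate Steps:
S(h, B) = -4*B²
b(O, g) = (-16 + O)² (b(O, g) = (O - 4*2²)² = (O - 4*4)² = (O - 16)² = (-16 + O)²)
Z(G, q) = -3 + G - (-16 + G)² (Z(G, q) = -3 + (G - (-16 + G)²) = -3 + G - (-16 + G)²)
7112264/Z((-2 + 4*7)*16, 2893) = 7112264/(-3 + (-2 + 4*7)*16 - (-16 + (-2 + 4*7)*16)²) = 7112264/(-3 + (-2 + 28)*16 - (-16 + (-2 + 28)*16)²) = 7112264/(-3 + 26*16 - (-16 + 26*16)²) = 7112264/(-3 + 416 - (-16 + 416)²) = 7112264/(-3 + 416 - 1*400²) = 7112264/(-3 + 416 - 1*160000) = 7112264/(-3 + 416 - 160000) = 7112264/(-159587) = 7112264*(-1/159587) = -7112264/159587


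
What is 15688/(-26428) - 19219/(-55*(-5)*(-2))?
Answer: 124822833/3633850 ≈ 34.350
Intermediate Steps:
15688/(-26428) - 19219/(-55*(-5)*(-2)) = 15688*(-1/26428) - 19219/(-11*(-25)*(-2)) = -3922/6607 - 19219/(275*(-2)) = -3922/6607 - 19219/(-550) = -3922/6607 - 19219*(-1/550) = -3922/6607 + 19219/550 = 124822833/3633850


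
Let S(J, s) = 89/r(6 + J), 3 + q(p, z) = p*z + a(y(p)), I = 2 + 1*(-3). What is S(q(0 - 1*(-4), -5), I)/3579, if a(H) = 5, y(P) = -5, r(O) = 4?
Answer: 89/14316 ≈ 0.0062168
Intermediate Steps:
I = -1 (I = 2 - 3 = -1)
q(p, z) = 2 + p*z (q(p, z) = -3 + (p*z + 5) = -3 + (5 + p*z) = 2 + p*z)
S(J, s) = 89/4
S(q(0 - 1*(-4), -5), I)/3579 = (89/4)/3579 = (89/4)*(1/3579) = 89/14316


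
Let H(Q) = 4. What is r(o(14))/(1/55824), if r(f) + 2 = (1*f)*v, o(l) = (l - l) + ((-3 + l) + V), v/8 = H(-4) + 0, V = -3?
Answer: 14179296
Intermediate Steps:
v = 32 (v = 8*(4 + 0) = 8*4 = 32)
o(l) = -6 + l (o(l) = (l - l) + ((-3 + l) - 3) = 0 + (-6 + l) = -6 + l)
r(f) = -2 + 32*f (r(f) = -2 + (1*f)*32 = -2 + f*32 = -2 + 32*f)
r(o(14))/(1/55824) = (-2 + 32*(-6 + 14))/(1/55824) = (-2 + 32*8)/(1/55824) = (-2 + 256)*55824 = 254*55824 = 14179296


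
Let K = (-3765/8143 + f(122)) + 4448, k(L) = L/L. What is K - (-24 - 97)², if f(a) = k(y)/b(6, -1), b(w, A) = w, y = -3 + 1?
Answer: -498024041/48858 ≈ -10193.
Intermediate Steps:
y = -2
k(L) = 1
f(a) = ⅙ (f(a) = 1/6 = 1*(⅙) = ⅙)
K = 217305937/48858 (K = (-3765/8143 + ⅙) + 4448 = -14447/48858 + 4448 = 217305937/48858 ≈ 4447.7)
K - (-24 - 97)² = 217305937/48858 - (-24 - 97)² = 217305937/48858 - 1*(-121)² = 217305937/48858 - 1*14641 = 217305937/48858 - 14641 = -498024041/48858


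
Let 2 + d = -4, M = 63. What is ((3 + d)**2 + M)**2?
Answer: 5184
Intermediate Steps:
d = -6 (d = -2 - 4 = -6)
((3 + d)**2 + M)**2 = ((3 - 6)**2 + 63)**2 = ((-3)**2 + 63)**2 = (9 + 63)**2 = 72**2 = 5184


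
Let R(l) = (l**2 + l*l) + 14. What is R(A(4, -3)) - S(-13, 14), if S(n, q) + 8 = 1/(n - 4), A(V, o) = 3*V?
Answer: 5271/17 ≈ 310.06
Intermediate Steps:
S(n, q) = -8 + 1/(-4 + n) (S(n, q) = -8 + 1/(n - 4) = -8 + 1/(-4 + n))
R(l) = 14 + 2*l**2 (R(l) = (l**2 + l**2) + 14 = 2*l**2 + 14 = 14 + 2*l**2)
R(A(4, -3)) - S(-13, 14) = (14 + 2*(3*4)**2) - (33 - 8*(-13))/(-4 - 13) = (14 + 2*12**2) - (33 + 104)/(-17) = (14 + 2*144) - (-1)*137/17 = (14 + 288) - 1*(-137/17) = 302 + 137/17 = 5271/17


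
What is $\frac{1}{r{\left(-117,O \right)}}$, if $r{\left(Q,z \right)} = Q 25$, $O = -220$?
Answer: $- \frac{1}{2925} \approx -0.00034188$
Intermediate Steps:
$r{\left(Q,z \right)} = 25 Q$
$\frac{1}{r{\left(-117,O \right)}} = \frac{1}{25 \left(-117\right)} = \frac{1}{-2925} = - \frac{1}{2925}$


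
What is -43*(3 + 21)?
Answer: -1032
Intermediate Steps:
-43*(3 + 21) = -43*24 = -1032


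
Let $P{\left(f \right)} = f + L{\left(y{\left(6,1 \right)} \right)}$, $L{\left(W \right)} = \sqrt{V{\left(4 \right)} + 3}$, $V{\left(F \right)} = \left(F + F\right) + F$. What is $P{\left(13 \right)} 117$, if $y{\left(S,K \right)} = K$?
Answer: $1521 + 117 \sqrt{15} \approx 1974.1$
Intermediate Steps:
$V{\left(F \right)} = 3 F$ ($V{\left(F \right)} = 2 F + F = 3 F$)
$L{\left(W \right)} = \sqrt{15}$ ($L{\left(W \right)} = \sqrt{3 \cdot 4 + 3} = \sqrt{12 + 3} = \sqrt{15}$)
$P{\left(f \right)} = f + \sqrt{15}$
$P{\left(13 \right)} 117 = \left(13 + \sqrt{15}\right) 117 = 1521 + 117 \sqrt{15}$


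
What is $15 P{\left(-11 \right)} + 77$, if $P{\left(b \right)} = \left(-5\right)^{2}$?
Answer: $452$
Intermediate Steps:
$P{\left(b \right)} = 25$
$15 P{\left(-11 \right)} + 77 = 15 \cdot 25 + 77 = 375 + 77 = 452$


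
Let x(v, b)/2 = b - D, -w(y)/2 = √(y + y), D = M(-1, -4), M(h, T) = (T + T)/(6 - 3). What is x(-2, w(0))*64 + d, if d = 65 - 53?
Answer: 1060/3 ≈ 353.33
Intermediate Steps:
d = 12
M(h, T) = 2*T/3 (M(h, T) = (2*T)/3 = (2*T)*(⅓) = 2*T/3)
D = -8/3 (D = (⅔)*(-4) = -8/3 ≈ -2.6667)
w(y) = -2*√2*√y (w(y) = -2*√(y + y) = -2*√2*√y)
x(v, b) = 16/3 + 2*b (x(v, b) = 2*(b - 1*(-8/3)) = 2*(b + 8/3) = 2*(8/3 + b) = 16/3 + 2*b)
x(-2, w(0))*64 + d = (16/3 + 2*(-2*√2*√0))*64 + 12 = (16/3 + 2*(-2*√2*0))*64 + 12 = (16/3 + 2*0)*64 + 12 = (16/3 + 0)*64 + 12 = (16/3)*64 + 12 = 1024/3 + 12 = 1060/3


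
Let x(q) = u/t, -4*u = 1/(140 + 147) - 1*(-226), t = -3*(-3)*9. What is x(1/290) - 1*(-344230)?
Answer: 3556577153/10332 ≈ 3.4423e+5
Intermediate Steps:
t = 81 (t = 9*9 = 81)
u = -64863/1148 (u = -(1/(140 + 147) - 1*(-226))/4 = -(1/287 + 226)/4 = -¼*64863/287 = -64863/1148 ≈ -56.501)
x(q) = -7207/10332 (x(q) = -64863/1148/81 = -64863/1148*1/81 = -7207/10332)
x(1/290) - 1*(-344230) = -7207/10332 - 1*(-344230) = -7207/10332 + 344230 = 3556577153/10332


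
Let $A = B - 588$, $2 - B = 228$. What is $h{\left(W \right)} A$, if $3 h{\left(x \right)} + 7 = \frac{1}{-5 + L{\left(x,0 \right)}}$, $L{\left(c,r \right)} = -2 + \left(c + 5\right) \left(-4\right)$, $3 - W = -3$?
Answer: $\frac{291412}{153} \approx 1904.7$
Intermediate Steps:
$W = 6$ ($W = 3 - -3 = 3 + 3 = 6$)
$B = -226$ ($B = 2 - 228 = -226$)
$L{\left(c,r \right)} = -22 - 4 c$ ($L{\left(c,r \right)} = -2 + \left(5 + c\right) \left(-4\right) = -2 - \left(20 + 4 c\right) = -22 - 4 c$)
$h{\left(x \right)} = - \frac{7}{3} + \frac{1}{3 \left(-27 - 4 x\right)}$ ($h{\left(x \right)} = - \frac{7}{3} + \frac{1}{3 \left(-5 - \left(22 + 4 x\right)\right)} = - \frac{7}{3} + \frac{1}{3 \left(-27 - 4 x\right)}$)
$A = -814$ ($A = -226 - 588 = -814$)
$h{\left(W \right)} A = \frac{2 \left(-95 - 84\right)}{3 \left(27 + 4 \cdot 6\right)} \left(-814\right) = \frac{2 \left(-95 - 84\right)}{3 \left(27 + 24\right)} \left(-814\right) = \frac{2}{3} \cdot \frac{1}{51} \left(-179\right) \left(-814\right) = \left(- \frac{358}{153}\right) \left(-814\right) = \frac{291412}{153}$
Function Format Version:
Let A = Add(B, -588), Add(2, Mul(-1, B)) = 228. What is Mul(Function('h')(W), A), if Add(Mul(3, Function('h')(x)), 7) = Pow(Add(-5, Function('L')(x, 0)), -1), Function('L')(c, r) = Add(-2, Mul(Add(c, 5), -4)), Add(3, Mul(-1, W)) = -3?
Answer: Rational(291412, 153) ≈ 1904.7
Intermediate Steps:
W = 6 (W = Add(3, Mul(-1, -3)) = Add(3, 3) = 6)
B = -226 (B = Add(2, Mul(-1, 228)) = Add(2, -228) = -226)
Function('L')(c, r) = Add(-22, Mul(-4, c)) (Function('L')(c, r) = Add(-2, Mul(Add(5, c), -4)) = Add(-2, Add(-20, Mul(-4, c))) = Add(-22, Mul(-4, c)))
Function('h')(x) = Add(Rational(-7, 3), Mul(Rational(1, 3), Pow(Add(-27, Mul(-4, x)), -1))) (Function('h')(x) = Add(Rational(-7, 3), Mul(Rational(1, 3), Pow(Add(-5, Add(-22, Mul(-4, x))), -1))) = Add(Rational(-7, 3), Mul(Rational(1, 3), Pow(Add(-27, Mul(-4, x)), -1))))
A = -814 (A = Add(-226, -588) = -814)
Mul(Function('h')(W), A) = Mul(Mul(Rational(2, 3), Pow(Add(27, Mul(4, 6)), -1), Add(-95, Mul(-14, 6))), -814) = Mul(Mul(Rational(2, 3), Pow(Add(27, 24), -1), Add(-95, -84)), -814) = Mul(Mul(Rational(2, 3), Pow(51, -1), -179), -814) = Mul(Mul(Rational(2, 3), Rational(1, 51), -179), -814) = Mul(Rational(-358, 153), -814) = Rational(291412, 153)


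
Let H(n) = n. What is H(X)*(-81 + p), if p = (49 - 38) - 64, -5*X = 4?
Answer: 536/5 ≈ 107.20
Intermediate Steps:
X = -4/5 (X = -1/5*4 = -4/5 ≈ -0.80000)
p = -53 (p = 11 - 64 = -53)
H(X)*(-81 + p) = -4*(-81 - 53)/5 = -4/5*(-134) = 536/5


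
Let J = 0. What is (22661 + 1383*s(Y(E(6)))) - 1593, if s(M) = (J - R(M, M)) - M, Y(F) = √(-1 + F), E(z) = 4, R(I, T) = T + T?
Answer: 21068 - 4149*√3 ≈ 13882.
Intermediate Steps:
R(I, T) = 2*T
s(M) = -3*M (s(M) = (0 - 2*M) - M = -2*M - M = -3*M)
(22661 + 1383*s(Y(E(6)))) - 1593 = (22661 + 1383*(-3*√(-1 + 4))) - 1593 = (22661 + 1383*(-3*√3)) - 1593 = (22661 - 4149*√3) - 1593 = 21068 - 4149*√3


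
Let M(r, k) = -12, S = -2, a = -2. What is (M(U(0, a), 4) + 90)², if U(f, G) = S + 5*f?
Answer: 6084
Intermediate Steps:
U(f, G) = -2 + 5*f
(M(U(0, a), 4) + 90)² = (-12 + 90)² = 78² = 6084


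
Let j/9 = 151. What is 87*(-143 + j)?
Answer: 105792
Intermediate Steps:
j = 1359 (j = 9*151 = 1359)
87*(-143 + j) = 87*(-143 + 1359) = 87*1216 = 105792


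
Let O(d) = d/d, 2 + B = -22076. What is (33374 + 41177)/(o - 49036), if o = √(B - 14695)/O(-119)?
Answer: -3655682836/2404566069 - 74551*I*√36773/2404566069 ≈ -1.5203 - 0.0059454*I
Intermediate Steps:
B = -22078 (B = -2 - 22076 = -22078)
O(d) = 1
o = I*√36773 (o = √(-22078 - 14695)/1 = √(-36773)*1 = (I*√36773)*1 = I*√36773 ≈ 191.76*I)
(33374 + 41177)/(o - 49036) = (33374 + 41177)/(I*√36773 - 49036) = 74551/(-49036 + I*√36773)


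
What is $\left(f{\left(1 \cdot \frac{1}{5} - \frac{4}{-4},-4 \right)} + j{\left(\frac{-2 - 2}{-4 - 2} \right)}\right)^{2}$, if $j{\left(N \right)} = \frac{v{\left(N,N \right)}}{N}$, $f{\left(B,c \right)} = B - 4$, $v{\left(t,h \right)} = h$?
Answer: $\frac{81}{25} \approx 3.24$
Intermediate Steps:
$f{\left(B,c \right)} = -4 + B$
$j{\left(N \right)} = 1$ ($j{\left(N \right)} = \frac{N}{N} = 1$)
$\left(f{\left(1 \cdot \frac{1}{5} - \frac{4}{-4},-4 \right)} + j{\left(\frac{-2 - 2}{-4 - 2} \right)}\right)^{2} = \left(\left(-4 + \left(1 \cdot \frac{1}{5} - \frac{4}{-4}\right)\right) + 1\right)^{2} = \left(\left(-4 + \left(1 \cdot \frac{1}{5} - -1\right)\right) + 1\right)^{2} = \left(\left(-4 + \left(\frac{1}{5} + 1\right)\right) + 1\right)^{2} = \left(\left(-4 + \frac{6}{5}\right) + 1\right)^{2} = \left(- \frac{14}{5} + 1\right)^{2} = \left(- \frac{9}{5}\right)^{2} = \frac{81}{25}$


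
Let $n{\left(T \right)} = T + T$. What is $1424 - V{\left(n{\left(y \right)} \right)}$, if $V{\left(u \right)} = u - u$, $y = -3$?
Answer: $1424$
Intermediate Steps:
$n{\left(T \right)} = 2 T$
$V{\left(u \right)} = 0$
$1424 - V{\left(n{\left(y \right)} \right)} = 1424 - 0 = 1424 + 0 = 1424$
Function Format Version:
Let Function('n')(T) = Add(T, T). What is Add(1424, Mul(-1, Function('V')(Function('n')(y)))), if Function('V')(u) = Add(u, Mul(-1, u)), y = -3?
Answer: 1424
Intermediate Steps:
Function('n')(T) = Mul(2, T)
Function('V')(u) = 0
Add(1424, Mul(-1, Function('V')(Function('n')(y)))) = Add(1424, Mul(-1, 0)) = Add(1424, 0) = 1424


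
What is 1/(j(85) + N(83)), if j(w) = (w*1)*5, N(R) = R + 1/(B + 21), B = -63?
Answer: 42/21335 ≈ 0.0019686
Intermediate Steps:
N(R) = -1/42 + R (N(R) = R + 1/(-63 + 21) = R + 1/(-42) = R - 1/42 = -1/42 + R)
j(w) = 5*w (j(w) = w*5 = 5*w)
1/(j(85) + N(83)) = 1/(5*85 + (-1/42 + 83)) = 1/(425 + 3485/42) = 1/(21335/42) = 42/21335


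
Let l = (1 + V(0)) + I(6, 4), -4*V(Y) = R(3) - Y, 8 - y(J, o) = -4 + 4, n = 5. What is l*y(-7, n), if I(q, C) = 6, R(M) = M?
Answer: 50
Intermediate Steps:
y(J, o) = 8 (y(J, o) = 8 - (-4 + 4) = 8 - 1*0 = 8 + 0 = 8)
V(Y) = -¾ + Y/4 (V(Y) = -(3 - Y)/4 = -¾ + Y/4)
l = 25/4 (l = (1 + (-¾ + (¼)*0)) + 6 = (1 + (-¾ + 0)) + 6 = (1 - ¾) + 6 = ¼ + 6 = 25/4 ≈ 6.2500)
l*y(-7, n) = (25/4)*8 = 50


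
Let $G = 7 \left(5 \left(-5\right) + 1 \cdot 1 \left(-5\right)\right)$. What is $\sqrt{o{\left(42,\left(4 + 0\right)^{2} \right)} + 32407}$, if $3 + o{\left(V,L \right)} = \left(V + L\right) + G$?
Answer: $2 \sqrt{8063} \approx 179.59$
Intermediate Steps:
$G = -210$ ($G = 7 \left(-25 + 1 \left(-5\right)\right) = 7 \left(-25 - 5\right) = 7 \left(-30\right) = -210$)
$o{\left(V,L \right)} = -213 + L + V$ ($o{\left(V,L \right)} = -3 - \left(210 - L - V\right) = -3 + \left(-210 + L + V\right) = -213 + L + V$)
$\sqrt{o{\left(42,\left(4 + 0\right)^{2} \right)} + 32407} = \sqrt{\left(-213 + \left(4 + 0\right)^{2} + 42\right) + 32407} = \sqrt{\left(-213 + 4^{2} + 42\right) + 32407} = \sqrt{\left(-213 + 16 + 42\right) + 32407} = \sqrt{-155 + 32407} = \sqrt{32252} = 2 \sqrt{8063}$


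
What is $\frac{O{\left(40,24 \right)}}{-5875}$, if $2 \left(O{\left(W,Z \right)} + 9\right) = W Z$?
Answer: $- \frac{471}{5875} \approx -0.08017$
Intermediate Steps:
$O{\left(W,Z \right)} = -9 + \frac{W Z}{2}$
$\frac{O{\left(40,24 \right)}}{-5875} = \frac{-9 + \frac{1}{2} \cdot 40 \cdot 24}{-5875} = \left(-9 + 480\right) \left(- \frac{1}{5875}\right) = 471 \left(- \frac{1}{5875}\right) = - \frac{471}{5875}$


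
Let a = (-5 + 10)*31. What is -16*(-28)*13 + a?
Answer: 5979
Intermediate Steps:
a = 155 (a = 5*31 = 155)
-16*(-28)*13 + a = -16*(-28)*13 + 155 = 448*13 + 155 = 5824 + 155 = 5979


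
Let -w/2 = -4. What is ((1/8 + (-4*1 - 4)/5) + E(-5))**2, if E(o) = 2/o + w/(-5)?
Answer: 19321/1600 ≈ 12.076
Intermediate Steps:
w = 8 (w = -2*(-4) = 8)
E(o) = -8/5 + 2/o (E(o) = 2/o + 8/(-5) = 2/o + 8*(-1/5) = 2/o - 8/5 = -8/5 + 2/o)
((1/8 + (-4*1 - 4)/5) + E(-5))**2 = ((1/8 + (-4*1 - 4)/5) + (-8/5 + 2/(-5)))**2 = ((1*(1/8) + (-4 - 4)*(1/5)) + (-8/5 + 2*(-1/5)))**2 = ((1/8 - 8*1/5) + (-8/5 - 2/5))**2 = ((1/8 - 8/5) - 2)**2 = (-59/40 - 2)**2 = (-139/40)**2 = 19321/1600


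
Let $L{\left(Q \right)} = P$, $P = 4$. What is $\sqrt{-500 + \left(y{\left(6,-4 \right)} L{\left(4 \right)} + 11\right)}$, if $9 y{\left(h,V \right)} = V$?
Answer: $\frac{i \sqrt{4417}}{3} \approx 22.154 i$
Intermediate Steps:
$L{\left(Q \right)} = 4$
$y{\left(h,V \right)} = \frac{V}{9}$
$\sqrt{-500 + \left(y{\left(6,-4 \right)} L{\left(4 \right)} + 11\right)} = \sqrt{-500 + \left(\frac{1}{9} \left(-4\right) 4 + 11\right)} = \sqrt{-500 + \left(\left(- \frac{4}{9}\right) 4 + 11\right)} = \sqrt{-500 + \left(- \frac{16}{9} + 11\right)} = \sqrt{-500 + \frac{83}{9}} = \sqrt{- \frac{4417}{9}} = \frac{i \sqrt{4417}}{3}$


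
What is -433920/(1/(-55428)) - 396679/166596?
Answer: 4006853333148281/166596 ≈ 2.4051e+10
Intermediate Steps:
-433920/(1/(-55428)) - 396679/166596 = -433920/(-1/55428) - 396679*1/166596 = -433920*(-55428) - 396679/166596 = 24051317760 - 396679/166596 = 4006853333148281/166596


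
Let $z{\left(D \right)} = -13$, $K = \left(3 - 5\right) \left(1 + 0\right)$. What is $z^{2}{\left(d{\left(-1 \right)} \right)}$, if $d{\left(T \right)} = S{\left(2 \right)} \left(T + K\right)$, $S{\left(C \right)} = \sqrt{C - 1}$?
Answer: $169$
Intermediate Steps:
$S{\left(C \right)} = \sqrt{-1 + C}$
$K = -2$ ($K = \left(-2\right) 1 = -2$)
$d{\left(T \right)} = -2 + T$ ($d{\left(T \right)} = \sqrt{-1 + 2} \left(T - 2\right) = \sqrt{1} \left(-2 + T\right) = 1 \left(-2 + T\right) = -2 + T$)
$z^{2}{\left(d{\left(-1 \right)} \right)} = \left(-13\right)^{2} = 169$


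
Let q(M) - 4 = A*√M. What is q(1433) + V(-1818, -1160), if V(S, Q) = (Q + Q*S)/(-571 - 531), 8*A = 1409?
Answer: -36264/19 + 1409*√1433/8 ≈ 4758.6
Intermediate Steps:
A = 1409/8 (A = (⅛)*1409 = 1409/8 ≈ 176.13)
V(S, Q) = -Q/1102 - Q*S/1102 (V(S, Q) = (Q + Q*S)/(-1102) = (Q + Q*S)*(-1/1102) = -Q/1102 - Q*S/1102)
q(M) = 4 + 1409*√M/8
q(1433) + V(-1818, -1160) = (4 + 1409*√1433/8) - 1/1102*(-1160)*(1 - 1818) = (4 + 1409*√1433/8) - 1/1102*(-1160)*(-1817) = (4 + 1409*√1433/8) - 36340/19 = -36264/19 + 1409*√1433/8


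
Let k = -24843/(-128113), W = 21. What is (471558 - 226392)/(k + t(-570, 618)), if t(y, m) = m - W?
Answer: 5234825293/12751384 ≈ 410.53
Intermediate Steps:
k = 24843/128113 (k = -24843*(-1/128113) = 24843/128113 ≈ 0.19391)
t(y, m) = -21 + m (t(y, m) = m - 1*21 = m - 21 = -21 + m)
(471558 - 226392)/(k + t(-570, 618)) = (471558 - 226392)/(24843/128113 + (-21 + 618)) = 245166/(24843/128113 + 597) = 245166/(76508304/128113) = 245166*(128113/76508304) = 5234825293/12751384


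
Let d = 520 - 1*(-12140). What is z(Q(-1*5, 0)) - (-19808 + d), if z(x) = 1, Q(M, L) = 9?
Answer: 7149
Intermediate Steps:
d = 12660 (d = 520 + 12140 = 12660)
z(Q(-1*5, 0)) - (-19808 + d) = 1 - (-19808 + 12660) = 1 - 1*(-7148) = 1 + 7148 = 7149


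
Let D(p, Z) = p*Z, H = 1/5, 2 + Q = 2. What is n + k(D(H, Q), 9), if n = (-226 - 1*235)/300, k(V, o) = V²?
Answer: -461/300 ≈ -1.5367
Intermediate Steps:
Q = 0 (Q = -2 + 2 = 0)
H = ⅕ ≈ 0.20000
D(p, Z) = Z*p
n = -461/300 (n = (-226 - 235)*(1/300) = -461*1/300 = -461/300 ≈ -1.5367)
n + k(D(H, Q), 9) = -461/300 + (0*(⅕))² = -461/300 + 0² = -461/300 + 0 = -461/300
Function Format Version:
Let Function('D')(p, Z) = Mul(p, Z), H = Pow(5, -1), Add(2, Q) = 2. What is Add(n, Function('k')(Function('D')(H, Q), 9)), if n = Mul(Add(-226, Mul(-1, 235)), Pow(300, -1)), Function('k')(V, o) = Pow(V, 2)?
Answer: Rational(-461, 300) ≈ -1.5367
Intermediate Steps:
Q = 0 (Q = Add(-2, 2) = 0)
H = Rational(1, 5) ≈ 0.20000
Function('D')(p, Z) = Mul(Z, p)
n = Rational(-461, 300) (n = Mul(Add(-226, -235), Rational(1, 300)) = Mul(-461, Rational(1, 300)) = Rational(-461, 300) ≈ -1.5367)
Add(n, Function('k')(Function('D')(H, Q), 9)) = Add(Rational(-461, 300), Pow(Mul(0, Rational(1, 5)), 2)) = Add(Rational(-461, 300), Pow(0, 2)) = Add(Rational(-461, 300), 0) = Rational(-461, 300)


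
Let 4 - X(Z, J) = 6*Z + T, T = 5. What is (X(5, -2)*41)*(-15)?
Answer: 19065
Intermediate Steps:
X(Z, J) = -1 - 6*Z (X(Z, J) = 4 - (6*Z + 5) = 4 - (5 + 6*Z) = 4 + (-5 - 6*Z) = -1 - 6*Z)
(X(5, -2)*41)*(-15) = ((-1 - 6*5)*41)*(-15) = ((-1 - 30)*41)*(-15) = -31*41*(-15) = -1271*(-15) = 19065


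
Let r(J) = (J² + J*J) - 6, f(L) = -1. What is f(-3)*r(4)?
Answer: -26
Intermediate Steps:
r(J) = -6 + 2*J² (r(J) = (J² + J²) - 6 = 2*J² - 6 = -6 + 2*J²)
f(-3)*r(4) = -(-6 + 2*4²) = -(-6 + 2*16) = -(-6 + 32) = -1*26 = -26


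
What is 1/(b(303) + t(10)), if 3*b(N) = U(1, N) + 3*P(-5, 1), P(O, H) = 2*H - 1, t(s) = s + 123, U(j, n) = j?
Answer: 3/403 ≈ 0.0074442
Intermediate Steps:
t(s) = 123 + s
P(O, H) = -1 + 2*H
b(N) = 4/3 (b(N) = (1 + 3*(-1 + 2*1))/3 = (1 + 3*(-1 + 2))/3 = (1 + 3*1)/3 = (1 + 3)/3 = (⅓)*4 = 4/3)
1/(b(303) + t(10)) = 1/(4/3 + (123 + 10)) = 1/(4/3 + 133) = 1/(403/3) = 3/403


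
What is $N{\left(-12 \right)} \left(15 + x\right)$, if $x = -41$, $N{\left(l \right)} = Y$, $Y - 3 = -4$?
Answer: $26$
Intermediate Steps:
$Y = -1$ ($Y = 3 - 4 = -1$)
$N{\left(l \right)} = -1$
$N{\left(-12 \right)} \left(15 + x\right) = - (15 - 41) = \left(-1\right) \left(-26\right) = 26$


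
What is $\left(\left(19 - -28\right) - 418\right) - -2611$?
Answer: $2240$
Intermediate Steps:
$\left(\left(19 - -28\right) - 418\right) - -2611 = \left(\left(19 + 28\right) - 418\right) + 2611 = \left(47 - 418\right) + 2611 = -371 + 2611 = 2240$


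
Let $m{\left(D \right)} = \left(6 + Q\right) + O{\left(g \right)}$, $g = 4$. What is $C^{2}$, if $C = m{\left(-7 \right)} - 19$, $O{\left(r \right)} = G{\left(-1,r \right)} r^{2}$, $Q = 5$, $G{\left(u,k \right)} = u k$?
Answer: $5184$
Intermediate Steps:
$G{\left(u,k \right)} = k u$
$O{\left(r \right)} = - r^{3}$ ($O{\left(r \right)} = r \left(-1\right) r^{2} = - r r^{2} = - r^{3}$)
$m{\left(D \right)} = -53$ ($m{\left(D \right)} = \left(6 + 5\right) - 4^{3} = 11 - 64 = -53$)
$C = -72$ ($C = -53 - 19 = -72$)
$C^{2} = \left(-72\right)^{2} = 5184$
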